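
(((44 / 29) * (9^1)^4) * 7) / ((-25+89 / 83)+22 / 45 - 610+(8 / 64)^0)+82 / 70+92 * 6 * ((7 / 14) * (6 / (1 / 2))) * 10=79146867766951 / 2397591385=33010.99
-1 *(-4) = 4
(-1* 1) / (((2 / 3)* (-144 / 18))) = 3 / 16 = 0.19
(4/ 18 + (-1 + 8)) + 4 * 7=317/ 9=35.22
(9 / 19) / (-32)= -9 / 608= -0.01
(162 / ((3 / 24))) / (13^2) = 1296 / 169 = 7.67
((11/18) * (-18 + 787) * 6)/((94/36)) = 50754/47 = 1079.87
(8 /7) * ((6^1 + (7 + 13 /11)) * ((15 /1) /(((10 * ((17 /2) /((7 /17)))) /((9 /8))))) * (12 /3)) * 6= 101088 /3179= 31.80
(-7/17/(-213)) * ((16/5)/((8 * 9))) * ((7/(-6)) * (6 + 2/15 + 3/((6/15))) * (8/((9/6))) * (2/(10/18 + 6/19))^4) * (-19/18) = 3175904003776/14872786800175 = 0.21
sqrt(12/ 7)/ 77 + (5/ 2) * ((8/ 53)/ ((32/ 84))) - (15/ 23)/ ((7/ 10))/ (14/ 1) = 2 * sqrt(21)/ 539 + 110385/ 119462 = 0.94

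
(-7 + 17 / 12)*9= -50.25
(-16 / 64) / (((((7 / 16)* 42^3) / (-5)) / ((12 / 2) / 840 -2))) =-31 / 403368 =-0.00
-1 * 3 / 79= -3 / 79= -0.04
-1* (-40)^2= -1600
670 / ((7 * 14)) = 6.84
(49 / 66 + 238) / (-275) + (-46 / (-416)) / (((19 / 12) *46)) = -15540691 / 17932200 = -0.87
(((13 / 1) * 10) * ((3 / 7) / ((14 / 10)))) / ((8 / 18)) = 8775 / 98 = 89.54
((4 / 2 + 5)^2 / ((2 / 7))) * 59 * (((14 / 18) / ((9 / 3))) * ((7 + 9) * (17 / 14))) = 1376116 / 27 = 50967.26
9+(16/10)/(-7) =307/35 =8.77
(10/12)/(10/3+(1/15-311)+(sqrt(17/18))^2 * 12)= -25/8888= -0.00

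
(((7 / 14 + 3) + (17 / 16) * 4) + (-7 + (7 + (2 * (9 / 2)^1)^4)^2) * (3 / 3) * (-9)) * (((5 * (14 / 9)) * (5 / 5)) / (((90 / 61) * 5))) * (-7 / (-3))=-4641887651009 / 4860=-955120915.85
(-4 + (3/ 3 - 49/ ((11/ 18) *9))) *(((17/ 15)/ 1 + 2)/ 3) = -6157/ 495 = -12.44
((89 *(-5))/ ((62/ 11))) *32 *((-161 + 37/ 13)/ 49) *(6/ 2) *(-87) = -42027765120/ 19747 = -2128311.40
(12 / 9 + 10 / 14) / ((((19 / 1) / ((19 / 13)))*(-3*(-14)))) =43 / 11466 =0.00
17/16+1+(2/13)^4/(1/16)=946609/456976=2.07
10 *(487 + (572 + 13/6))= 31835/3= 10611.67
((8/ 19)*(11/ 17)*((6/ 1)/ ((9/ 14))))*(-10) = -24640/ 969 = -25.43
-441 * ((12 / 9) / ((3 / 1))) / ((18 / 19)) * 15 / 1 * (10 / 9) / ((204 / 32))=-744800 / 1377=-540.89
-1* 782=-782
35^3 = 42875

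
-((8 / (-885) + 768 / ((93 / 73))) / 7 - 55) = -5976157 / 192045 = -31.12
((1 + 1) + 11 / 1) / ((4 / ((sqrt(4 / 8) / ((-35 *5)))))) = -13 *sqrt(2) / 1400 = -0.01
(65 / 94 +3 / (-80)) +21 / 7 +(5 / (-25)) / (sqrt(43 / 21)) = 13739 / 3760-sqrt(903) / 215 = 3.51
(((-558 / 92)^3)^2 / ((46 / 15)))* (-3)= -48700.44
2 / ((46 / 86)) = 86 / 23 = 3.74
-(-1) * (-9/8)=-9/8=-1.12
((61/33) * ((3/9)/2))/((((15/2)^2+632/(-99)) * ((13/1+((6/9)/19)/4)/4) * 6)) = 0.00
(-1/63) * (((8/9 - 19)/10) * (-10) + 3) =-0.34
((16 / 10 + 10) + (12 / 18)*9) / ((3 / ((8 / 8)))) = 88 / 15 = 5.87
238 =238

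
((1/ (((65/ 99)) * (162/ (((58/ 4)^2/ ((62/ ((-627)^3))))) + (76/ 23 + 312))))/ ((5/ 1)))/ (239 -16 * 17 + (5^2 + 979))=17482272473853/ 17570949888984142300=0.00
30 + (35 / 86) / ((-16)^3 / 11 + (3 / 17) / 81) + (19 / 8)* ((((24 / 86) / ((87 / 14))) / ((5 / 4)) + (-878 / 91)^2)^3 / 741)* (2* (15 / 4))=3737935455195824629664967126779727 / 192235292793297613216529768050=19444.58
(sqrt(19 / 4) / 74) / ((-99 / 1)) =-sqrt(19) / 14652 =-0.00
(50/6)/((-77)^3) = -25/1369599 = -0.00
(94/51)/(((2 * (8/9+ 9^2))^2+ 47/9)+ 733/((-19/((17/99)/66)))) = 11669724/169861820923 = 0.00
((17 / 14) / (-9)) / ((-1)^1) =0.13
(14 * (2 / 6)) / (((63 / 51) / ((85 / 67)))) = 2890 / 603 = 4.79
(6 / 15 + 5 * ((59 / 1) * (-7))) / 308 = -10323 / 1540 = -6.70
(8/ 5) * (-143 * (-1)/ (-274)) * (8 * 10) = -9152/ 137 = -66.80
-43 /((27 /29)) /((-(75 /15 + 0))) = 1247 /135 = 9.24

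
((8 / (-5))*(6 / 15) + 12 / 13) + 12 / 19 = 5648 / 6175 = 0.91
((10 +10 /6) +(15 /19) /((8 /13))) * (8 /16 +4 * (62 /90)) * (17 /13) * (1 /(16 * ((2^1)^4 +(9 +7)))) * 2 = 5882561 /27316224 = 0.22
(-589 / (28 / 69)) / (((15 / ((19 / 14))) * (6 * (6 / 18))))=-257393 / 3920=-65.66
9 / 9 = 1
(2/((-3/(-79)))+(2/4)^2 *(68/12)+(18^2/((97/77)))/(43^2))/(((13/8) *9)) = 3.71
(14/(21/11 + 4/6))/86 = 0.06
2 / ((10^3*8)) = 1 / 4000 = 0.00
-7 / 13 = -0.54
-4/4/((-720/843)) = 281/240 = 1.17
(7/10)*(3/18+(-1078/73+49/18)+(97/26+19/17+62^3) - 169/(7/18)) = 483565480157/2903940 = 166520.48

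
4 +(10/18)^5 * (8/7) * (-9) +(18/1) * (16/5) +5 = 15168691/229635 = 66.06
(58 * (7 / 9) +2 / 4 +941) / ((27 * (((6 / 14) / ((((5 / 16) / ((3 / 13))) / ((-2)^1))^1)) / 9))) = -8080345 / 15552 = -519.57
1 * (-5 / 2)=-5 / 2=-2.50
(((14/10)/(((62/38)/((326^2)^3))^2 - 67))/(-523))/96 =16254305737060055500779759774848/39056031588502039186479329984258267085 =0.00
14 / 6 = 7 / 3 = 2.33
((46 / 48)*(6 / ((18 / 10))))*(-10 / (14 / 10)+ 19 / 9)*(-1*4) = 36455 / 567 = 64.29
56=56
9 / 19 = 0.47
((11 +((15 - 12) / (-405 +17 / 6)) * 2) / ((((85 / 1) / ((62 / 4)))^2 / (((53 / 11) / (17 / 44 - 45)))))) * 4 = -0.16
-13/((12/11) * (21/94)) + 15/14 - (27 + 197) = -17405/63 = -276.27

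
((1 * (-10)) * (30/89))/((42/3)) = -0.24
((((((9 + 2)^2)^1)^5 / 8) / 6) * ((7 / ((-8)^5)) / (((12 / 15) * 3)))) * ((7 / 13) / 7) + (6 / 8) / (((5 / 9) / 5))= -3693.06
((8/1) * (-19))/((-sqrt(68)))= 76 * sqrt(17)/17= 18.43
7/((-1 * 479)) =-7/479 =-0.01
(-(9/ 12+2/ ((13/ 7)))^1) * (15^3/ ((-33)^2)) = -35625/ 6292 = -5.66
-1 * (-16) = 16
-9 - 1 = -10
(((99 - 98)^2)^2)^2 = 1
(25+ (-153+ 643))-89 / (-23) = 11934 / 23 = 518.87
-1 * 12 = -12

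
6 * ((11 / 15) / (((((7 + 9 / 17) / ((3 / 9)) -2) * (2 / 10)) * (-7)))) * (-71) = 13277 / 1225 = 10.84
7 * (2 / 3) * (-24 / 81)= -112 / 81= -1.38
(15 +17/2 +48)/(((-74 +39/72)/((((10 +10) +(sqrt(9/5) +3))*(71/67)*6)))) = -16813368/118121 -2193048*sqrt(5)/590605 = -150.64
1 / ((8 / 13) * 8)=13 / 64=0.20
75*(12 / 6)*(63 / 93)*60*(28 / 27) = 196000 / 31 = 6322.58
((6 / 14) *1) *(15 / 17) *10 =450 / 119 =3.78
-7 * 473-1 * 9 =-3320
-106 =-106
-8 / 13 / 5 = -8 / 65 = -0.12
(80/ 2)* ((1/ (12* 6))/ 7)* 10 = 50/ 63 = 0.79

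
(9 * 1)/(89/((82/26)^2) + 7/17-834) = -257193/23565754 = -0.01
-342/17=-20.12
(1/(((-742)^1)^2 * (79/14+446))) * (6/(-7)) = -3/870304043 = -0.00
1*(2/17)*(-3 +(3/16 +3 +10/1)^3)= 9381643/34816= 269.46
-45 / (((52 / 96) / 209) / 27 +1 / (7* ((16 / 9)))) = -85322160 / 152543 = -559.33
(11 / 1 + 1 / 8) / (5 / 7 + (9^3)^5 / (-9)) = -0.00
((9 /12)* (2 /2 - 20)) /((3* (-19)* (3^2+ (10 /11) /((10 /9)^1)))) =0.03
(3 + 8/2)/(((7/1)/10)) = 10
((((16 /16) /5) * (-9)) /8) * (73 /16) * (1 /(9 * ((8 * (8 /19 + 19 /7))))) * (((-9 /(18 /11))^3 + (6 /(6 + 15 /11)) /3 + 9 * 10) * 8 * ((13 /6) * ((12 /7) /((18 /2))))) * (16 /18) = 177839753 /175099968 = 1.02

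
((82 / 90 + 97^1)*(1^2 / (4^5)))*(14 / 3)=0.45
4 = 4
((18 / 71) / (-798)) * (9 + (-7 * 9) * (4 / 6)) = 99 / 9443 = 0.01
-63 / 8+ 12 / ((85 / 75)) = 2.71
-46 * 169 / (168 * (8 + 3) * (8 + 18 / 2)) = -3887 / 15708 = -0.25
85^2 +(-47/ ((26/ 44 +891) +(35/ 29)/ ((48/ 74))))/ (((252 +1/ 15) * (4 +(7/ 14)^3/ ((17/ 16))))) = 1308023338204159/ 181041293755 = 7225.00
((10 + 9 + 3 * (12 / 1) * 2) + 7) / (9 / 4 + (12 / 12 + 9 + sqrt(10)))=19208 / 2241-1568 * sqrt(10) / 2241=6.36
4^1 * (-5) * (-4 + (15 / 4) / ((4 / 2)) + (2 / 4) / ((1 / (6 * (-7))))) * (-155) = -143375 / 2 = -71687.50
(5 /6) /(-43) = -5 /258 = -0.02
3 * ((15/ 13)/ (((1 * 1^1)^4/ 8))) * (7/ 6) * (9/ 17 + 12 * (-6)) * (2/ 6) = -769.68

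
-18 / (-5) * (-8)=-144 / 5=-28.80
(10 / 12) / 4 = 5 / 24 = 0.21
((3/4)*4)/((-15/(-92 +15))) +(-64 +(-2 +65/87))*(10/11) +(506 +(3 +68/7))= 15903208/33495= 474.79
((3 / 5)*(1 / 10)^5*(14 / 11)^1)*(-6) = -63 / 1375000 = -0.00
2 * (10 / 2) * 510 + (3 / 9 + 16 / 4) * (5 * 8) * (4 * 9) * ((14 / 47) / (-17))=3987540 / 799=4990.66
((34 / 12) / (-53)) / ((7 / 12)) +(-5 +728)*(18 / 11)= 4827820 / 4081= 1183.00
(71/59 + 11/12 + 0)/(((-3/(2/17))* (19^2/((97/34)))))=-7663/11662884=-0.00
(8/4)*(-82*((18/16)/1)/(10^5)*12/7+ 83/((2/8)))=232398893/350000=664.00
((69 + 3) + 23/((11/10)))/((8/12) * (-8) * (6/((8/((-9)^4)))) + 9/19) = -19418/5484897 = -0.00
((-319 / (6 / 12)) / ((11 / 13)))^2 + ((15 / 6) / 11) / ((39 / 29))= 487786873 / 858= 568516.17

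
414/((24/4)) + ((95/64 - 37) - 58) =-1569/64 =-24.52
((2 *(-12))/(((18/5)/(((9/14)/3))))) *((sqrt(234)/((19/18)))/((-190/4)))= 216 *sqrt(26)/2527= 0.44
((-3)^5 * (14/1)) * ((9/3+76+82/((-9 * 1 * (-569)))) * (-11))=1682497278/569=2956937.22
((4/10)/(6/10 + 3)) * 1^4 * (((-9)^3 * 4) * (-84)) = 27216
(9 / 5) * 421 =757.80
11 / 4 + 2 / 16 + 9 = 95 / 8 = 11.88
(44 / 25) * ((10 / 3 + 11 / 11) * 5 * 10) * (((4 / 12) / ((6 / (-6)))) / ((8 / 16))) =-254.22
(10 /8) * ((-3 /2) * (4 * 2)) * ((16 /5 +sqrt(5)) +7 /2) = -201 /2 - 15 * sqrt(5) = -134.04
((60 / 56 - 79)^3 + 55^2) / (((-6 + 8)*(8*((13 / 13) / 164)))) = -52902134811 / 10976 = -4819800.91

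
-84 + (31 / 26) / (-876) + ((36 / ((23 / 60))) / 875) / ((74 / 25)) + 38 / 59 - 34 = -939145637977 / 8004921288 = -117.32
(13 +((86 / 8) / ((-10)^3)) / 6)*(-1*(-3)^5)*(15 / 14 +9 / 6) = 227416653 / 28000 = 8122.02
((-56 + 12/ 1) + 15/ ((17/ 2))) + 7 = -599/ 17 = -35.24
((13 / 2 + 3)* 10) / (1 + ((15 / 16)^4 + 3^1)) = 6225920 / 312769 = 19.91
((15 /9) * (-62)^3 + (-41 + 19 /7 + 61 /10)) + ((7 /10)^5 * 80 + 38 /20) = -10427292053 /26250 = -397230.17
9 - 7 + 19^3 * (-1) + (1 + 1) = -6855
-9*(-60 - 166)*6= 12204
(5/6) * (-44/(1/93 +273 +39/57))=-64790/483619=-0.13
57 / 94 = 0.61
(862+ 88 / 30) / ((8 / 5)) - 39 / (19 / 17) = 115297 / 228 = 505.69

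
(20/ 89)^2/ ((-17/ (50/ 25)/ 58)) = -46400/ 134657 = -0.34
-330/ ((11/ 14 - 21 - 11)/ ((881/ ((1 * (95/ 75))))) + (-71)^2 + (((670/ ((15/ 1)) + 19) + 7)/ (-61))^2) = -681537987900/ 10413688091921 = -0.07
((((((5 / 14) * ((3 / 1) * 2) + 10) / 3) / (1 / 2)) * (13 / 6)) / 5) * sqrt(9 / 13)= 17 * sqrt(13) / 21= 2.92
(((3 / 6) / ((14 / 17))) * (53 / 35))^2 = 811801 / 960400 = 0.85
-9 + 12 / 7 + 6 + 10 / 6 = 8 / 21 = 0.38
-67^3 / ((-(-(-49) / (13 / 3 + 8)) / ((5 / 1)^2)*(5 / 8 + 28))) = 66115.50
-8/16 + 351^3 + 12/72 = 129730652/3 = 43243550.67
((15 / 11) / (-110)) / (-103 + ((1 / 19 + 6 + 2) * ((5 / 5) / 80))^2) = 3465600 / 28791682711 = 0.00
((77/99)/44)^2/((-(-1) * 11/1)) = 49/1724976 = 0.00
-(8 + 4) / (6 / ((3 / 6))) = -1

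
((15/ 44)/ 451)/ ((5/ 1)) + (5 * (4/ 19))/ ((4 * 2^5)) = 25261/ 3016288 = 0.01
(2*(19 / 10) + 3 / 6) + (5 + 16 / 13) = 1369 / 130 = 10.53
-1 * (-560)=560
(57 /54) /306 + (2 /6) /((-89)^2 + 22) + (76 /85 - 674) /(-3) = 49081450381 /218750220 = 224.37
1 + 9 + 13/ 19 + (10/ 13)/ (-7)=18283/ 1729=10.57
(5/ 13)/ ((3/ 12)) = 1.54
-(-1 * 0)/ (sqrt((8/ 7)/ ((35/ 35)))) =0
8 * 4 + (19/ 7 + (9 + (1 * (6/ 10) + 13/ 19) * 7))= 35048/ 665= 52.70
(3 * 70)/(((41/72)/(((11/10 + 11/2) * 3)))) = 7301.85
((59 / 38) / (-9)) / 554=-59 / 189468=-0.00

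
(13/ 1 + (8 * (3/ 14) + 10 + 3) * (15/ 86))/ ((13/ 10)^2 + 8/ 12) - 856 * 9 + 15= -1634867373/ 212807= -7682.39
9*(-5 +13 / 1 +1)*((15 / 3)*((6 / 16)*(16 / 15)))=162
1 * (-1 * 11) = -11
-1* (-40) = 40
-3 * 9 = -27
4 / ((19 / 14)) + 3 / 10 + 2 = 997 / 190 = 5.25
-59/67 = -0.88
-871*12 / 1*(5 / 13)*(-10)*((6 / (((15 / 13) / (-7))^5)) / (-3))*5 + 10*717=6689639114722 / 2025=3303525488.75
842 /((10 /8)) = 3368 /5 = 673.60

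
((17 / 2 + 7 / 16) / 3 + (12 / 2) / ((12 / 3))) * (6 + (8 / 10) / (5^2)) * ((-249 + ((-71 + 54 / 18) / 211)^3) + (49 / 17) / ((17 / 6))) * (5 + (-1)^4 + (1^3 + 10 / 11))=-12661728638355407 / 238906453192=-52998.69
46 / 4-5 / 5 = 21 / 2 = 10.50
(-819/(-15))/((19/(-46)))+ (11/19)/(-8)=-132.26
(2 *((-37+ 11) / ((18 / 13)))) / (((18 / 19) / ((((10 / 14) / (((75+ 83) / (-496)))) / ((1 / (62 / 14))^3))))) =118617037240 / 15363999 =7720.45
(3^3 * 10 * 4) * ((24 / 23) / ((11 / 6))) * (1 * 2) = 1229.41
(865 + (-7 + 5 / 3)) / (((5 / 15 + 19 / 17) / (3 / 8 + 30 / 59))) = 18282531 / 34928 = 523.43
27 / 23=1.17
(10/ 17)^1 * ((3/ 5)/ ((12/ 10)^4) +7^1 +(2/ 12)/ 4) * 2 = 15835/ 1836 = 8.62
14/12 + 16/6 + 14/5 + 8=439/30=14.63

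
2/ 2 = 1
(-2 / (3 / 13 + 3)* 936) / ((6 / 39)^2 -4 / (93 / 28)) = 15937038 / 32473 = 490.78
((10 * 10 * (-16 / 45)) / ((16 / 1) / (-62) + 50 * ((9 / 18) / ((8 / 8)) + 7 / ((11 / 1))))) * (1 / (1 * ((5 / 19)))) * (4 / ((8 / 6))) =-414656 / 57861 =-7.17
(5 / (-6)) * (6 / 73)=-5 / 73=-0.07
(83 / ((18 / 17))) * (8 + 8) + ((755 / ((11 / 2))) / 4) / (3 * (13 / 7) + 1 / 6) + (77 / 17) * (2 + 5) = 524002112 / 405603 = 1291.91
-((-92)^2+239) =-8703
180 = 180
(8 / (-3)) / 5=-8 / 15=-0.53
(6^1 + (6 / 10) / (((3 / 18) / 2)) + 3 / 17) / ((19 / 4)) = 4548 / 1615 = 2.82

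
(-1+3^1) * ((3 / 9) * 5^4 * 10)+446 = 13838 / 3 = 4612.67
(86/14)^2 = 1849/49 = 37.73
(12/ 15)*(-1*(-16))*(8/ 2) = 256/ 5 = 51.20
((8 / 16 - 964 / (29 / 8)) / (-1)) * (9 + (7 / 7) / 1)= 76975 / 29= 2654.31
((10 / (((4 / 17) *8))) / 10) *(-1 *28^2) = -833 / 2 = -416.50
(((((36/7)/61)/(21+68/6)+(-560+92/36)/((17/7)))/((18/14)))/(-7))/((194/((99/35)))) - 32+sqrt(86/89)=-1360926258253/43028956530+sqrt(7654)/89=-30.65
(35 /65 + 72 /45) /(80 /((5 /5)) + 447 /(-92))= 12788 /449345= 0.03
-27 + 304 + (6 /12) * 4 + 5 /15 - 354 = -224 /3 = -74.67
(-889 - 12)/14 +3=-859/14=-61.36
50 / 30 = 5 / 3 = 1.67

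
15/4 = 3.75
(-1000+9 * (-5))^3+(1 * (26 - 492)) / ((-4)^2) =-9129329233 / 8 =-1141166154.12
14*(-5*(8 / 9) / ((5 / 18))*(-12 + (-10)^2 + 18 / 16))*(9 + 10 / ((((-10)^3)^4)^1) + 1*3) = -5989200000004991 / 25000000000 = -239568.00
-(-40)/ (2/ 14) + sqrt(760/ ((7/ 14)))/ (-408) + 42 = 321.90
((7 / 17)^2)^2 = 2401 / 83521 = 0.03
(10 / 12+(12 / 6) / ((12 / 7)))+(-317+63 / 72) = -2513 / 8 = -314.12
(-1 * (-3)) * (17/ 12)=17/ 4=4.25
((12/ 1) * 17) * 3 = 612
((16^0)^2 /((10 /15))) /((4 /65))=195 /8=24.38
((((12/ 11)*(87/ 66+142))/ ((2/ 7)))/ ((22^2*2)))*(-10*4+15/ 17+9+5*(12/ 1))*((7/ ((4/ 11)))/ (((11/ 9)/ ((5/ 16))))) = 83.14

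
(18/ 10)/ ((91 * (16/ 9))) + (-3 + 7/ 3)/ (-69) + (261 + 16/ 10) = 395759023/ 1506960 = 262.62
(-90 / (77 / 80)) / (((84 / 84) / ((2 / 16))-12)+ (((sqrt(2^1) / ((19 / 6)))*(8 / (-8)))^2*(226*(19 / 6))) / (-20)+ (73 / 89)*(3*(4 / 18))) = 22828500 / 2585429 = 8.83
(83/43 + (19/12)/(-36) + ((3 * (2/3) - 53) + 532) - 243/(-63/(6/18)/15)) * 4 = 65298425/32508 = 2008.69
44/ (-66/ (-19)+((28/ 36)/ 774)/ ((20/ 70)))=11647152/ 920443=12.65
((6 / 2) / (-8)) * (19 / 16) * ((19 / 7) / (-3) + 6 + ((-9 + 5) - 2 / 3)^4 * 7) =-35820187 / 24192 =-1480.66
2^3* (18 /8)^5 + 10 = 60329 /128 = 471.32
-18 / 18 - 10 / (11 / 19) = -201 / 11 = -18.27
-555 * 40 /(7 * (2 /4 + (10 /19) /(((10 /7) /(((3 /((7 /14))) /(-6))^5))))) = -168720 /7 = -24102.86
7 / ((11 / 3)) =21 / 11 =1.91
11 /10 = 1.10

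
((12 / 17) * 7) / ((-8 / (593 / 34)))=-12453 / 1156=-10.77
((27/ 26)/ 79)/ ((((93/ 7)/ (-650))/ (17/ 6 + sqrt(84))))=-3150 * sqrt(21)/ 2449 - 8925/ 4898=-7.72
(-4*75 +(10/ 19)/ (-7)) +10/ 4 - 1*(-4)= -78091/ 266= -293.58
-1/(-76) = 1/76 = 0.01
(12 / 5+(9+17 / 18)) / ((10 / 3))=1111 / 300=3.70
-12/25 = -0.48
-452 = -452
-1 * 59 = -59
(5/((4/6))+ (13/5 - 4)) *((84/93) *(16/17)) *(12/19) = 163968/50065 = 3.28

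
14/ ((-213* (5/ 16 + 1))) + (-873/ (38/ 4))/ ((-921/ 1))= 185242/ 3727287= 0.05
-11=-11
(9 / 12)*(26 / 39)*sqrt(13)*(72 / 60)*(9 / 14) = 27*sqrt(13) / 70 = 1.39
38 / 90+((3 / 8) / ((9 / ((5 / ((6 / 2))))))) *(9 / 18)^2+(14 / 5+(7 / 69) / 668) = 1194607 / 368736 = 3.24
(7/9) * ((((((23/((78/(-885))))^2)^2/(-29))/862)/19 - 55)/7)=-710423851723595/651138704736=-1091.05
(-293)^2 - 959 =84890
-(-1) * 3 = 3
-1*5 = -5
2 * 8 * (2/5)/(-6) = -16/15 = -1.07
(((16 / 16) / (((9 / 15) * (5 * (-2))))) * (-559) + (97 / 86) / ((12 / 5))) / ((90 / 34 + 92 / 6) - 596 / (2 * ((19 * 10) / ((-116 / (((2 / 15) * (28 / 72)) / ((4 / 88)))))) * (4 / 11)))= 218487213 / 1065357508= 0.21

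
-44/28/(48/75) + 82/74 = -5583/4144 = -1.35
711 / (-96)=-237 / 32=-7.41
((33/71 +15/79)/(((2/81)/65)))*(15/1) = 144998100/5609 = 25850.97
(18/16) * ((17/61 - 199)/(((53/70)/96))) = -91642320/3233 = -28345.91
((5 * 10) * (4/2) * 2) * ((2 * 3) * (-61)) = -73200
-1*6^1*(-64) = 384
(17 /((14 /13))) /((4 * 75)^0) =221 /14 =15.79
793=793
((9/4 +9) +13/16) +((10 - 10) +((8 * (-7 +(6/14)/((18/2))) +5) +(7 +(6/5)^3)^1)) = -1252799/42000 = -29.83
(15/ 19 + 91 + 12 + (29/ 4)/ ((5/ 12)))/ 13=11513/ 1235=9.32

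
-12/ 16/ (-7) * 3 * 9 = 81/ 28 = 2.89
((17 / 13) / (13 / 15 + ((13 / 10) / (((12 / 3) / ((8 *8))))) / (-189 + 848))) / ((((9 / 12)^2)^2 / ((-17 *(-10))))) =2437772800 / 3116529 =782.21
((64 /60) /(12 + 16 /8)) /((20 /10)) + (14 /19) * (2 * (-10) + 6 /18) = -28834 /1995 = -14.45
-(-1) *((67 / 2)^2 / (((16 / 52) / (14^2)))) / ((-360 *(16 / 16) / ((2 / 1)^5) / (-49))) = 140115157 / 45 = 3113670.16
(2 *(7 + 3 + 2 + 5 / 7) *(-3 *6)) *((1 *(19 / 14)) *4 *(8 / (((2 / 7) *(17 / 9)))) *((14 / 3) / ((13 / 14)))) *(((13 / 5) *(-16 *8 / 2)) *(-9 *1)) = -23563395072 / 85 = -277216412.61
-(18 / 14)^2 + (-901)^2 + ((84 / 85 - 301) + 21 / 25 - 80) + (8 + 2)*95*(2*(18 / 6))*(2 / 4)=16957176398 / 20825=814270.18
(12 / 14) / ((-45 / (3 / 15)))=-2 / 525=-0.00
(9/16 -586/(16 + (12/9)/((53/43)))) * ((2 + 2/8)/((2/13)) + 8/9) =-136491815/260736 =-523.49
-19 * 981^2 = -18284859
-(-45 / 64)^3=91125 / 262144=0.35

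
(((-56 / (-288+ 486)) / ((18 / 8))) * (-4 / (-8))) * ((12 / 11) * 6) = -448 / 1089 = -0.41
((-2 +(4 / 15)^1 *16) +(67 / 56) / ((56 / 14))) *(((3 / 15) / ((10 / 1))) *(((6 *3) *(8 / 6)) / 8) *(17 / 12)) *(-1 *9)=-439671 / 224000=-1.96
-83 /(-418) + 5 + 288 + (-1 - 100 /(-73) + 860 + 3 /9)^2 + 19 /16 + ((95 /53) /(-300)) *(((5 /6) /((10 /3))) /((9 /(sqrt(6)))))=118859494095731 /160381584 - 19 *sqrt(6) /114480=741104.38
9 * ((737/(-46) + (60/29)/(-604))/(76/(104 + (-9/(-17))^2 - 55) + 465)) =-206880125157/669213502198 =-0.31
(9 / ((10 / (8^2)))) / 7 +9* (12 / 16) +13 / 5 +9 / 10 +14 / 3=9721 / 420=23.15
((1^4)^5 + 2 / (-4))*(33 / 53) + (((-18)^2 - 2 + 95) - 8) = 409.31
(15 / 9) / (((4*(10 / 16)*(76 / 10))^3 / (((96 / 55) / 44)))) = 8 / 829939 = 0.00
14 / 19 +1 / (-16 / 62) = -477 / 152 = -3.14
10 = 10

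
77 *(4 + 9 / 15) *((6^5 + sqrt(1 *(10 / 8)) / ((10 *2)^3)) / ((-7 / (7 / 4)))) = -688564.81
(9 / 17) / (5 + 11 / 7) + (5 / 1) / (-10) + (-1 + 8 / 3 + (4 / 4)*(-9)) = -9094 / 1173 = -7.75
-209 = -209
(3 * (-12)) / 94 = -18 / 47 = -0.38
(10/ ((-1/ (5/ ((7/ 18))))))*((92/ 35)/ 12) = -1380/ 49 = -28.16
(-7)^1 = -7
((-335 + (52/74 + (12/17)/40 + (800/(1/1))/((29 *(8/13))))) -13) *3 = -165510843/182410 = -907.36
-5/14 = -0.36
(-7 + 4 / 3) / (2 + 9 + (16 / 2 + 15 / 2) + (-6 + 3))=-34 / 141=-0.24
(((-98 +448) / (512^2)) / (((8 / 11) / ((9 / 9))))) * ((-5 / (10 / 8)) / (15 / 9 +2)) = -525 / 262144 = -0.00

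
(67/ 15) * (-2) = -8.93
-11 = -11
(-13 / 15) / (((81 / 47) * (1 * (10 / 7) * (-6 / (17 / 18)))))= 0.06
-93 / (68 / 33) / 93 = -0.49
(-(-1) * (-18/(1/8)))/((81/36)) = -64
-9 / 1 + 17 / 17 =-8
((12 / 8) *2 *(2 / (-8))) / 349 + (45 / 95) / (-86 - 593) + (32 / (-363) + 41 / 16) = 64630254895 / 26150223792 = 2.47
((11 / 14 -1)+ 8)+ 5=179 / 14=12.79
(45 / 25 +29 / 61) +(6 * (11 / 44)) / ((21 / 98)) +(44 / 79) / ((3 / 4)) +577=42432598 / 72285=587.02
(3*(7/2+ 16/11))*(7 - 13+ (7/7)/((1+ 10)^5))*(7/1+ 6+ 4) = -5371689495/3543122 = -1516.09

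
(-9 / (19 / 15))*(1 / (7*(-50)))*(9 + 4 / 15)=1251 / 6650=0.19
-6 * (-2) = 12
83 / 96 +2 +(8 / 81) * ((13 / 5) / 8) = 2.90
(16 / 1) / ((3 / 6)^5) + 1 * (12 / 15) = 2564 / 5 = 512.80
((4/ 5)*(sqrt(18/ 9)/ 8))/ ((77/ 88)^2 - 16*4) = -32*sqrt(2)/ 20235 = -0.00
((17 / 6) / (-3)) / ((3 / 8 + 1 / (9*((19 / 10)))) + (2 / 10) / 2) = -6460 / 3649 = -1.77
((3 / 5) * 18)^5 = 459165024 / 3125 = 146932.81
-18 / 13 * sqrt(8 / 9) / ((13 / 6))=-72 * sqrt(2) / 169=-0.60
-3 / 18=-0.17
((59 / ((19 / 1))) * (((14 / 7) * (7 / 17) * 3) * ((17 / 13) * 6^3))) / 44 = 133812 / 2717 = 49.25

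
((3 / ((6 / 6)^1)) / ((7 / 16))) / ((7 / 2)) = 96 / 49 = 1.96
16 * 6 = 96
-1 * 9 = -9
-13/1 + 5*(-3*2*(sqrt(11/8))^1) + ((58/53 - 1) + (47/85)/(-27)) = -48.10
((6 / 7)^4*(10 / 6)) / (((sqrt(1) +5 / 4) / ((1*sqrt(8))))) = 1.13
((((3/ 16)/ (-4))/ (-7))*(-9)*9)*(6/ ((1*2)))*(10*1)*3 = -10935/ 224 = -48.82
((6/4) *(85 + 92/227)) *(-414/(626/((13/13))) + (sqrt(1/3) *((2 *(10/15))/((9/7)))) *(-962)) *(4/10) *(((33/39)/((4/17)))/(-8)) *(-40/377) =-1877941142 *sqrt(3)/2310633-2251354149/1392883804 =-1409.32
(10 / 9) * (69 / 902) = 115 / 1353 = 0.08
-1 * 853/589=-853/589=-1.45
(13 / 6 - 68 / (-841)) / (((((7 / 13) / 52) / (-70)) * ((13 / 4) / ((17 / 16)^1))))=-12531805 / 2523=-4967.03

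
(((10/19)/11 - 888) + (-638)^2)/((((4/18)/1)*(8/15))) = 3426941.65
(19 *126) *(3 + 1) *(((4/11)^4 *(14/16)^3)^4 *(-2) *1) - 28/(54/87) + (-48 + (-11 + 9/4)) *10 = -506687969429984252093/827095137544298898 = -612.61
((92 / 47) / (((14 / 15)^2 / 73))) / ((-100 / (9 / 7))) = -135999 / 64484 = -2.11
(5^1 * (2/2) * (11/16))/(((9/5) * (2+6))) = 275/1152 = 0.24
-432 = -432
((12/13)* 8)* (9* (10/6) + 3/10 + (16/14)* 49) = 34224/65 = 526.52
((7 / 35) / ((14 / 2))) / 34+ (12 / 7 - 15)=-15809 / 1190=-13.28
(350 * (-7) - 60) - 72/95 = -238522/95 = -2510.76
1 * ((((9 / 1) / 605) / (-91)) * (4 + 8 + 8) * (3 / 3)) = -36 / 11011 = -0.00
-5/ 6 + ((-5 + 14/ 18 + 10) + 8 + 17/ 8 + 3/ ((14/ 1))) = 7703/ 504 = 15.28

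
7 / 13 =0.54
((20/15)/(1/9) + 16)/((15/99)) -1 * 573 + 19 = -1846/5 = -369.20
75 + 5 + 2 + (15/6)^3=781/8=97.62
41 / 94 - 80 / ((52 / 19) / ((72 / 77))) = -2530799 / 94094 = -26.90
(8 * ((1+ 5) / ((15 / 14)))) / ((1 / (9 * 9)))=18144 / 5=3628.80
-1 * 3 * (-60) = 180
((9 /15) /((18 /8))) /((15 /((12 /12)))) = 4 /225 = 0.02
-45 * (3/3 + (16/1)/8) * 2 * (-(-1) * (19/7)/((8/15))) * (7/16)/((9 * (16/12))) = -12825/256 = -50.10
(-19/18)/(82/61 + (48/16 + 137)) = -1159/155196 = -0.01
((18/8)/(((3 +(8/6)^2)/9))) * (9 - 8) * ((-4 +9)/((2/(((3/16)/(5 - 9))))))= -10935/22016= -0.50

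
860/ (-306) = -430/ 153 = -2.81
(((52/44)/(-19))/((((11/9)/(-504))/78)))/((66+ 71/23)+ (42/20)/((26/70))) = 392929056/14679115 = 26.77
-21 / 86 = -0.24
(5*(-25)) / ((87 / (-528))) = 22000 / 29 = 758.62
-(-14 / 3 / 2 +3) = -2 / 3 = -0.67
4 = 4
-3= -3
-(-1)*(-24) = -24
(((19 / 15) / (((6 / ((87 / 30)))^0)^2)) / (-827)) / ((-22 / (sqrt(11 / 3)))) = 19*sqrt(33) / 818730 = 0.00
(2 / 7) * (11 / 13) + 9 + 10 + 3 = 2024 / 91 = 22.24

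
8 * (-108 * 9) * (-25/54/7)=514.29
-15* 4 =-60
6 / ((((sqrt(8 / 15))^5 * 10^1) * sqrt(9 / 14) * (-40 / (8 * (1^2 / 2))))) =-9 * sqrt(105) / 256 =-0.36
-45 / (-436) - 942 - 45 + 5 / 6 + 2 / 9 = -3868441 / 3924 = -985.84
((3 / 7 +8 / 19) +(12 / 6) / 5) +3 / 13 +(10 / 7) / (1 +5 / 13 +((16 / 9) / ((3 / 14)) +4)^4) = 1010770203214449 / 682742584681885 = 1.48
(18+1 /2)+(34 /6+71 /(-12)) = 18.25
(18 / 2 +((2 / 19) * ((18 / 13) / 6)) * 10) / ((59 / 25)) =57075 / 14573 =3.92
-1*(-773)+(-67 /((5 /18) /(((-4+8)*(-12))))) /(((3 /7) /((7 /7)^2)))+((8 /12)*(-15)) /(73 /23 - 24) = 66551973 /2395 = 27787.88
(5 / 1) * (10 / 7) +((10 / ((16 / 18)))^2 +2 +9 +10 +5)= 17887 / 112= 159.71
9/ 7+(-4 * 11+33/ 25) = -7244/ 175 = -41.39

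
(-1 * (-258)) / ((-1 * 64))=-129 / 32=-4.03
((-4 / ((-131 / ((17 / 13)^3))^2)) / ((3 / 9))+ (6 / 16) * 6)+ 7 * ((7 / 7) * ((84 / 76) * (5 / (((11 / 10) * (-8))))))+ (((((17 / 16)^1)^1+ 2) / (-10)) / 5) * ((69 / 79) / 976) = -2295356952954158362821 / 1067863856056122611200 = -2.15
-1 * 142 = -142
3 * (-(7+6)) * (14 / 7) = -78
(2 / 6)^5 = 1 / 243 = 0.00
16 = 16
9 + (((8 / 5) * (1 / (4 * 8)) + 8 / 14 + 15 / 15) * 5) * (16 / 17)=1979 / 119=16.63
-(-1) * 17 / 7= 17 / 7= 2.43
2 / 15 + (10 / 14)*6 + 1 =569 / 105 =5.42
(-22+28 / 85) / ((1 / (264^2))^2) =-8947574710272 / 85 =-105265584826.73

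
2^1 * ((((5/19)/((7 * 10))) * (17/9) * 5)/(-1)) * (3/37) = -85/14763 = -0.01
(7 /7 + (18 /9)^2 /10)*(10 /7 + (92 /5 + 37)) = 1989 /25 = 79.56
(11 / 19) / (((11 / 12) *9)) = 4 / 57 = 0.07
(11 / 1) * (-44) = -484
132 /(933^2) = 44 /290163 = 0.00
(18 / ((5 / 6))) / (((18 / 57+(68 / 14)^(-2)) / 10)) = 4744224 / 7867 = 603.05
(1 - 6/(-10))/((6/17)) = 68/15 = 4.53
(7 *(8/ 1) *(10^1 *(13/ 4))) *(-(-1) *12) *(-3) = -65520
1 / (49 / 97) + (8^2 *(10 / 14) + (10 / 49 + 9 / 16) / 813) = 30400297 / 637392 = 47.69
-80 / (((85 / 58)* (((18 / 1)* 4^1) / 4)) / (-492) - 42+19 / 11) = 4185280 / 2109713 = 1.98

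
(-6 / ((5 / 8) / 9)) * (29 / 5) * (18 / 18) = -12528 / 25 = -501.12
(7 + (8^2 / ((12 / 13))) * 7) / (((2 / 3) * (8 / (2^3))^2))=1477 / 2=738.50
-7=-7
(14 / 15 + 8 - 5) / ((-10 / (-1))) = 59 / 150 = 0.39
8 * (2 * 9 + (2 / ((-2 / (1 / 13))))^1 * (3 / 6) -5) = 1348 / 13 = 103.69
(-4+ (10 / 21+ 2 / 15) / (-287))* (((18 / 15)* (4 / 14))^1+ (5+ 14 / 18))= -232524512 / 9492525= -24.50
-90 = -90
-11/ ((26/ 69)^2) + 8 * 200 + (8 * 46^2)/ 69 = 3585223/ 2028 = 1767.86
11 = 11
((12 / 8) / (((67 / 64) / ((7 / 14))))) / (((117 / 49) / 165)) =49.51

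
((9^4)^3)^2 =79766443076872509863361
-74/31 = -2.39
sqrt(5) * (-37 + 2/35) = -1293 * sqrt(5)/35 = -82.61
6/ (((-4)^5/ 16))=-3/ 32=-0.09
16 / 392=0.04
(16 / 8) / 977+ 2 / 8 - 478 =-1867039 / 3908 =-477.75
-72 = -72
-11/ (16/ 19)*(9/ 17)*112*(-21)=276507/ 17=16265.12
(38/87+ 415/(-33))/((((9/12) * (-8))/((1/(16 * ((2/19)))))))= 220723/183744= 1.20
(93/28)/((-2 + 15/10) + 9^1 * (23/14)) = 93/400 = 0.23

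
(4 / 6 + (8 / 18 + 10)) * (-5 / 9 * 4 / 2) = -1000 / 81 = -12.35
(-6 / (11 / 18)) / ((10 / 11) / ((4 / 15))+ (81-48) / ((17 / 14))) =-408 / 1271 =-0.32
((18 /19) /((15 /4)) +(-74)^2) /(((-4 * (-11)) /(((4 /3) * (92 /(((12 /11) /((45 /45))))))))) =11965612 /855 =13994.87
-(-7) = 7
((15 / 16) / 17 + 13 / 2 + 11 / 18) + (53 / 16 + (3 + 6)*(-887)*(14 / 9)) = -7593403 / 612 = -12407.52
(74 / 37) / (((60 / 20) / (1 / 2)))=1 / 3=0.33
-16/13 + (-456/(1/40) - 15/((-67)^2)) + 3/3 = -1064445342/58357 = -18240.23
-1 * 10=-10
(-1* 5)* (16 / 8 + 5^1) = -35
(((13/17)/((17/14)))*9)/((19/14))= 22932/5491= 4.18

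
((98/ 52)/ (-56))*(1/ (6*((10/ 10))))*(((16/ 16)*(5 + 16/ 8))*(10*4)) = -245/ 156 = -1.57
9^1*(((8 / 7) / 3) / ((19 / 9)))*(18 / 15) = 1296 / 665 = 1.95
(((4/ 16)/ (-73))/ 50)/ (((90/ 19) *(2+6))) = -0.00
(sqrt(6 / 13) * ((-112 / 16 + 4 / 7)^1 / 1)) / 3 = -15 * sqrt(78) / 91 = -1.46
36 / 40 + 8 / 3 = 107 / 30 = 3.57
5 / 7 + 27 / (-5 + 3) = -179 / 14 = -12.79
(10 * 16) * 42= 6720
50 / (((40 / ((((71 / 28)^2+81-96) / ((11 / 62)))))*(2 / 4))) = -1041445 / 8624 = -120.76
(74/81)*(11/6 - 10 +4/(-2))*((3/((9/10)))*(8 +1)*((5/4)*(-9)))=56425/18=3134.72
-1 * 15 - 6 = -21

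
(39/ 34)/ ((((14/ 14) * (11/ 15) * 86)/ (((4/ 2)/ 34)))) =585/ 546788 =0.00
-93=-93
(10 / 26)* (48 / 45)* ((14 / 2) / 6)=56 / 117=0.48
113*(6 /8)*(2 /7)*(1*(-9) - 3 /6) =-6441 /28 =-230.04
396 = 396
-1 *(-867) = 867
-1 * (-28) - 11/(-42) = 1187/42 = 28.26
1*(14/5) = 2.80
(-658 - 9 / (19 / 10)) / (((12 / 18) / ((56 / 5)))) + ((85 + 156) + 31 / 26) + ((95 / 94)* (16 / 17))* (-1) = -21497144887 / 1973530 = -10892.74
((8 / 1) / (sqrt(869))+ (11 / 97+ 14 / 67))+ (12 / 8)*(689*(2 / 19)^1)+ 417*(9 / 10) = 8*sqrt(869) / 869+ 598156573 / 1234810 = 484.68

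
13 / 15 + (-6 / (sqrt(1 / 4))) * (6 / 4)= -257 / 15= -17.13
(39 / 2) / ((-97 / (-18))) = 351 / 97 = 3.62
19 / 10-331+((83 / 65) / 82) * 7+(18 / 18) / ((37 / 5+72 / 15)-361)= -1529084509 / 4647760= -328.99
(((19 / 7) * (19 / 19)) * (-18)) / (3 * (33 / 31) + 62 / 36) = -190836 / 19201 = -9.94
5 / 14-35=-485 / 14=-34.64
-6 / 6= -1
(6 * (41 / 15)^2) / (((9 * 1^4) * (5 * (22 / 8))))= 13448 / 37125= 0.36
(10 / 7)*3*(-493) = -14790 / 7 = -2112.86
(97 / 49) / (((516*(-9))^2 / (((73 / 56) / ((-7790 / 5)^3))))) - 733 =-164049482156978592735145 / 223805569109111313408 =-733.00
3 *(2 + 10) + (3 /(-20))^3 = 287973 /8000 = 36.00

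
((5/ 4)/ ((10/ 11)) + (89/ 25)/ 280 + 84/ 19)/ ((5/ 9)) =3476547/ 332500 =10.46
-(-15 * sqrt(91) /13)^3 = 23625 * sqrt(91) /169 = 1333.54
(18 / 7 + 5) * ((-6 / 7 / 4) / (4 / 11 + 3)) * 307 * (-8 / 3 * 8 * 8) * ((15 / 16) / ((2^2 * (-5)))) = -2147772 / 1813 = -1184.65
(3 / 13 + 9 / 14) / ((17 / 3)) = 0.15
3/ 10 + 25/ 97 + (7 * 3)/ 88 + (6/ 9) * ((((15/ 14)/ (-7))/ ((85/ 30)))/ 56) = 198029809/ 248867080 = 0.80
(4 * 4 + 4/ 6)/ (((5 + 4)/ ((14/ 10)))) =70/ 27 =2.59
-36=-36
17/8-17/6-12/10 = -229/120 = -1.91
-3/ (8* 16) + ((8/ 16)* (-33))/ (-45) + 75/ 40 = 4259/ 1920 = 2.22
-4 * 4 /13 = -16 /13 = -1.23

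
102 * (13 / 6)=221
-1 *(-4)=4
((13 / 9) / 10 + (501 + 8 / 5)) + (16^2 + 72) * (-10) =-249953 / 90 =-2777.26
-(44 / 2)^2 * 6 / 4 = -726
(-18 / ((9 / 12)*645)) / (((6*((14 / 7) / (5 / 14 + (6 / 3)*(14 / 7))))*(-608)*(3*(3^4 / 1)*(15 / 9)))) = 61 / 1111773600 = 0.00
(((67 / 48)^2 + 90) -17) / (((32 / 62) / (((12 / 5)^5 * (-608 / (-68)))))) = 5492291886 / 53125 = 103384.32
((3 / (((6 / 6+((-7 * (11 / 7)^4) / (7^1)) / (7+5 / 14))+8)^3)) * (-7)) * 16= -14816079907873104 / 24057227580470839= -0.62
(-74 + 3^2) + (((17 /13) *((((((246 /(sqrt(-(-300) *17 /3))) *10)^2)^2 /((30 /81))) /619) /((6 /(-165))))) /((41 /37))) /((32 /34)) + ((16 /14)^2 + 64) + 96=-3005861021889 /1577212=-1905806.59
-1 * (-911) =911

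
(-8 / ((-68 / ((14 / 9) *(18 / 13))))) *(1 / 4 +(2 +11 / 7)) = 214 / 221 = 0.97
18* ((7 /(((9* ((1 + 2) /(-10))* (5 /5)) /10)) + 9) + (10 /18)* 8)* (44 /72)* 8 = -29656 /27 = -1098.37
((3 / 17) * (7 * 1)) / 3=7 / 17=0.41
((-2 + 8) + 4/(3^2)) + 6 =112/9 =12.44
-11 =-11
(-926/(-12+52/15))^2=48233025/4096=11775.64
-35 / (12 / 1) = -2.92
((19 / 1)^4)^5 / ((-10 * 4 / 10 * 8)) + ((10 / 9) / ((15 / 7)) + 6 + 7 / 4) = -1014929283353740871220594083 / 864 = -1174686670548311193542354.00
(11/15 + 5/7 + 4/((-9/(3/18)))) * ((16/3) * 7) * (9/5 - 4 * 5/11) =-1888/2025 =-0.93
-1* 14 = -14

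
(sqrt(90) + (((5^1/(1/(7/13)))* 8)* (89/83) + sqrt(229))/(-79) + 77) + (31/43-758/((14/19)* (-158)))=-sqrt(229)/79 + 3* sqrt(10) + 4307358865/51315082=93.23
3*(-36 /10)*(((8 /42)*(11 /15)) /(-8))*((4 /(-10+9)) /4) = -0.19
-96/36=-8/3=-2.67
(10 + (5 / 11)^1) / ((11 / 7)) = 805 / 121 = 6.65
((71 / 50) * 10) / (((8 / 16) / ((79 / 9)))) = 11218 / 45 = 249.29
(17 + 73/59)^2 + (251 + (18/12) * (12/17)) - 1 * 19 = 33473914/59177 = 565.66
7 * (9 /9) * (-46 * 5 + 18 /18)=-1603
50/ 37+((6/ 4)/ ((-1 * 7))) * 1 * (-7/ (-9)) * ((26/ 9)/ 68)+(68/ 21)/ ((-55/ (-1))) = 36697607/ 26153820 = 1.40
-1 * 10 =-10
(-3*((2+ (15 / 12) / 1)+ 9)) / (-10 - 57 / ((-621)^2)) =18896409 / 5141956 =3.67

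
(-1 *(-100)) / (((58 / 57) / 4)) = 11400 / 29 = 393.10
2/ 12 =1/ 6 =0.17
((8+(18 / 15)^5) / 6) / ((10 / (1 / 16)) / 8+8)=4097 / 65625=0.06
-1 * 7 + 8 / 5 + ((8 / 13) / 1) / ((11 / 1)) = -5.34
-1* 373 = -373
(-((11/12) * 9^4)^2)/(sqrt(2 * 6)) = -192913083 * sqrt(3)/32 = -10441726.91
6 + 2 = 8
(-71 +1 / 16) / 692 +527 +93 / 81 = 157856075 / 298944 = 528.05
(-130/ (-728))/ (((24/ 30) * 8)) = 25/ 896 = 0.03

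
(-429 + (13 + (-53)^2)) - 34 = 2359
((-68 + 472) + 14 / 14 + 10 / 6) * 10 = 12200 / 3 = 4066.67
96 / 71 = 1.35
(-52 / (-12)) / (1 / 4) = 52 / 3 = 17.33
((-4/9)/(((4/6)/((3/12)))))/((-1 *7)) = 1/42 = 0.02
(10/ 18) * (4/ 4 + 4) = 25/ 9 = 2.78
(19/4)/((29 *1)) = 19/116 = 0.16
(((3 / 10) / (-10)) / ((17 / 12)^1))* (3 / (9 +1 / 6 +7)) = -162 / 41225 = -0.00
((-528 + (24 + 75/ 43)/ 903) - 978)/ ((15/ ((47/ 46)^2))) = -104.81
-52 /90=-26 /45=-0.58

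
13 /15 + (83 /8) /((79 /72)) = 12232 /1185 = 10.32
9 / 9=1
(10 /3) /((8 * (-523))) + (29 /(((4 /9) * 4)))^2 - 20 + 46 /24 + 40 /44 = 366605265 /1472768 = 248.92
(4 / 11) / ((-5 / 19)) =-76 / 55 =-1.38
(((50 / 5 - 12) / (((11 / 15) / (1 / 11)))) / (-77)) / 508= 15 / 2366518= 0.00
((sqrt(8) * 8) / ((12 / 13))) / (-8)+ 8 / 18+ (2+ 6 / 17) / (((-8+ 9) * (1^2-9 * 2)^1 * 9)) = 124 / 289-13 * sqrt(2) / 6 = -2.64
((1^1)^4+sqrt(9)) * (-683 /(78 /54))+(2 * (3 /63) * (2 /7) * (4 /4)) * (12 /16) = -1204799 /637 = -1891.36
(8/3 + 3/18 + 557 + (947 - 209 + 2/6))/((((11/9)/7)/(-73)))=-11940537/22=-542751.68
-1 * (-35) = 35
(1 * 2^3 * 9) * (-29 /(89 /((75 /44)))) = -39150 /979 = -39.99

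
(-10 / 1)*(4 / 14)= -20 / 7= -2.86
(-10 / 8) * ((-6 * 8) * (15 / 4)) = 225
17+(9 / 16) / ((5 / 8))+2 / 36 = 17.96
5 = 5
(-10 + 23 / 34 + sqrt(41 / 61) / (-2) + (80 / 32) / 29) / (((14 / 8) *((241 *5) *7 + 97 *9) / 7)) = -4554 / 1147211-sqrt(2501) / 283894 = -0.00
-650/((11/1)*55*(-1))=130/121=1.07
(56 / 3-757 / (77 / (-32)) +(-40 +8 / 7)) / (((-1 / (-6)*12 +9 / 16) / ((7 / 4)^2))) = 476056 / 1353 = 351.85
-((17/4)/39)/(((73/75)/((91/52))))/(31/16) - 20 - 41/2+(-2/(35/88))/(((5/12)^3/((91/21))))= -87993283519/257416250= -341.83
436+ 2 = 438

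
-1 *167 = -167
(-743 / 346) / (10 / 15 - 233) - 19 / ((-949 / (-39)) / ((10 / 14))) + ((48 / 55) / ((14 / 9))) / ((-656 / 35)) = -392045319 / 677785801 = -0.58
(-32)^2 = 1024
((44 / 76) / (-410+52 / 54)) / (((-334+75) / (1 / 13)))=27 / 64228892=0.00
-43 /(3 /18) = -258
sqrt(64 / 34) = 4* sqrt(34) / 17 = 1.37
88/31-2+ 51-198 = -4531/31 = -146.16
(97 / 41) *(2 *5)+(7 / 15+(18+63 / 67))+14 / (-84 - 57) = 42.97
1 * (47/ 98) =47/ 98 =0.48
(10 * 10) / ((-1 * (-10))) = 10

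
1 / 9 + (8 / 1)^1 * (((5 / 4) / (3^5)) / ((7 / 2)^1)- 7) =-95047 / 1701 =-55.88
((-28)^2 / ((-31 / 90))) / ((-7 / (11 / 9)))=12320 / 31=397.42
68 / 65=1.05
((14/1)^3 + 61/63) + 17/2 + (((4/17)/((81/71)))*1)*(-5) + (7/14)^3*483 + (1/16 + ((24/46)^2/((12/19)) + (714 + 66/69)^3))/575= 137759680103276887/215790991920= 638394.03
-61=-61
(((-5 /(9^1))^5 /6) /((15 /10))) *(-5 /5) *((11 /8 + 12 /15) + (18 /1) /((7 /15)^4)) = 7637268125 /3402639576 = 2.24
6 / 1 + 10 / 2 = 11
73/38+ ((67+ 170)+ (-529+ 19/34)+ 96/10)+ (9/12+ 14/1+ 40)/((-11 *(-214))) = -4256346851/15206840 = -279.90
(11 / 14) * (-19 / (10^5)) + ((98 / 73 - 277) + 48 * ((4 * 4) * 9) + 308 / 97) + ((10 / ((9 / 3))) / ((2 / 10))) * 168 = 9439.52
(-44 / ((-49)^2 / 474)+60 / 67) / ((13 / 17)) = -21305964 / 2091271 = -10.19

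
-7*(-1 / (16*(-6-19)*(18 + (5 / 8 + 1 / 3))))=-3 / 3250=-0.00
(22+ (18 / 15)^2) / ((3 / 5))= 586 / 15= 39.07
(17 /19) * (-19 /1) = -17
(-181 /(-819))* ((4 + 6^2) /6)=3620 /2457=1.47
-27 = -27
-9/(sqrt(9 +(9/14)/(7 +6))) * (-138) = 138 * sqrt(33306)/61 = 412.87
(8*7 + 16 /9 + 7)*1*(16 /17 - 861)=-8524043 /153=-55712.70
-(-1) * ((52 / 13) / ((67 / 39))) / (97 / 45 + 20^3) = 7020 / 24126499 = 0.00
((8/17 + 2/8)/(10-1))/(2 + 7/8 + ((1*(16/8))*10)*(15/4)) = 0.00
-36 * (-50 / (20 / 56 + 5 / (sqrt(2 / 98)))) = 50.91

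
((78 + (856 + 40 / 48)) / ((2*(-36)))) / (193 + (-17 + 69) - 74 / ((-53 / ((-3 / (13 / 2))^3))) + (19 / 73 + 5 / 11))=-524453407907 / 9919593554544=-0.05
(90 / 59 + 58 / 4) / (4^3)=1891 / 7552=0.25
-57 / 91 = -0.63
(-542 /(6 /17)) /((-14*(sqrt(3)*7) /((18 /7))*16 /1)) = 4607*sqrt(3) /5488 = 1.45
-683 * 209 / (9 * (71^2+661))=-142747 / 51318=-2.78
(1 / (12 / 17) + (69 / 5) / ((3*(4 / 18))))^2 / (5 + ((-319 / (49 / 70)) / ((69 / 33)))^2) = 45645040609 / 4433175738000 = 0.01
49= 49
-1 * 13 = -13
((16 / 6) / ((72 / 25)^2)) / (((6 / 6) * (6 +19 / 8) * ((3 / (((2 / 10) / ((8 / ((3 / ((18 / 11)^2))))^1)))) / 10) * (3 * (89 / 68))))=1285625 / 1408436748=0.00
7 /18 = 0.39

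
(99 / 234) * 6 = 33 / 13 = 2.54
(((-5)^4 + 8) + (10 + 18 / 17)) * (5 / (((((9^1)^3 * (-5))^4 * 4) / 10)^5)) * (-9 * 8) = -10949 / 82869941131036595532291821564841812270602988466100989607250976562500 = -0.00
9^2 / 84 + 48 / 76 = 849 / 532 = 1.60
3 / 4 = 0.75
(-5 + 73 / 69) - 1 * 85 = -6137 / 69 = -88.94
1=1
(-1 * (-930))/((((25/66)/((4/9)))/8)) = 43648/5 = 8729.60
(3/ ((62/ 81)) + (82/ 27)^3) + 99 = 159782039/ 1220346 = 130.93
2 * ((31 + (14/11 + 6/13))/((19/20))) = 187240/2717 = 68.91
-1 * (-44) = 44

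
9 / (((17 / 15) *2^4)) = 135 / 272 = 0.50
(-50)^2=2500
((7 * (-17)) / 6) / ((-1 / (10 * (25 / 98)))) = 2125 / 42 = 50.60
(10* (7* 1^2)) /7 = 10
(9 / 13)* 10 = 90 / 13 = 6.92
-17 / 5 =-3.40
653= 653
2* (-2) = -4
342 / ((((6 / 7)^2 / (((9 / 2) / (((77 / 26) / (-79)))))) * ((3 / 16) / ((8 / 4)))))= -6556368 / 11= -596033.45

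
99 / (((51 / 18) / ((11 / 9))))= 726 / 17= 42.71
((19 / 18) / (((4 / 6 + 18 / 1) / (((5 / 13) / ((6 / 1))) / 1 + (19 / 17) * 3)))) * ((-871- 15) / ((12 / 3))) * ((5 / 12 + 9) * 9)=-4309529251 / 1188096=-3627.26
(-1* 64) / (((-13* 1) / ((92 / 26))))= 2944 / 169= 17.42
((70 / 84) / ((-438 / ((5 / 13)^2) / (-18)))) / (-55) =-25 / 271414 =-0.00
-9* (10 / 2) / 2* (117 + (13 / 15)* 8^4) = -165009 / 2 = -82504.50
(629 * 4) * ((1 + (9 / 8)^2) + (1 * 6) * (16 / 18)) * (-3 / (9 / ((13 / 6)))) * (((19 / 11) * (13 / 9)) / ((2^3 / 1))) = -2946770021 / 684288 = -4306.33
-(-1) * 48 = 48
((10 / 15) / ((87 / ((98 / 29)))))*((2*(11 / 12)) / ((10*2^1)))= 539 / 227070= 0.00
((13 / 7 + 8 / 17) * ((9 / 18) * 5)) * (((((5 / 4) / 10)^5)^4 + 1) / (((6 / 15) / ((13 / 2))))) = 6105397556013611712025 / 64563604257983430656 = 94.56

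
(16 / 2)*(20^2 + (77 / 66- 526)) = -2996 / 3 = -998.67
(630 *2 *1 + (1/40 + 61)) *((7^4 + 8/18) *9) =1142052533/40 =28551313.32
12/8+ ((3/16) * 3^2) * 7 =213/16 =13.31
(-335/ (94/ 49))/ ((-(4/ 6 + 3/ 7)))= 344715/ 2162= 159.44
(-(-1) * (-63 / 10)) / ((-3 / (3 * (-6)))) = -189 / 5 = -37.80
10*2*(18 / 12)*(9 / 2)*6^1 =810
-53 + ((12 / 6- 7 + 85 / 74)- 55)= -8277 / 74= -111.85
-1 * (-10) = 10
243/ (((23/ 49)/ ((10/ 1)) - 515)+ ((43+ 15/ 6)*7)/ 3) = -178605/ 300458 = -0.59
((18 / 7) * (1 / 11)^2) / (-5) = -18 / 4235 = -0.00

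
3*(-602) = -1806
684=684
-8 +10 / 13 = -94 / 13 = -7.23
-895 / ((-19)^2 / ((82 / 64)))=-36695 / 11552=-3.18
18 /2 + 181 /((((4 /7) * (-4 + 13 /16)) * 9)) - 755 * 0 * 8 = -937 /459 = -2.04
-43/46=-0.93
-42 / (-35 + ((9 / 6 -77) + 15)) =84 / 191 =0.44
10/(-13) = -10/13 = -0.77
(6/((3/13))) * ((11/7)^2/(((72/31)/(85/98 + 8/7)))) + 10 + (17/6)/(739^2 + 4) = 364137899687/5553513000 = 65.57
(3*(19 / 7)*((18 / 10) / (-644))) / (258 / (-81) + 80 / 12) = -13851 / 2118760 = -0.01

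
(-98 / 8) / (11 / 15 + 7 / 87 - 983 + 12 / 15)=7105 / 569204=0.01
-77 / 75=-1.03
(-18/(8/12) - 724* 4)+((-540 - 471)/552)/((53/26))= -14256929/4876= -2923.90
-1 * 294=-294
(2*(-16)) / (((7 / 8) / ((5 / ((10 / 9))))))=-1152 / 7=-164.57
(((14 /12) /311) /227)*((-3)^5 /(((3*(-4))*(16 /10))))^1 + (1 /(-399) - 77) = -138817045537 /1802764992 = -77.00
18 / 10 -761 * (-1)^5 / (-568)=1307 / 2840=0.46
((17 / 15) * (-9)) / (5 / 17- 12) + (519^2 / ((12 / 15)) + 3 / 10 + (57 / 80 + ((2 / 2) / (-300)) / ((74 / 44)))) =2974974191993 / 8835600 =336703.13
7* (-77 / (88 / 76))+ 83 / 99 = -92003 / 198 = -464.66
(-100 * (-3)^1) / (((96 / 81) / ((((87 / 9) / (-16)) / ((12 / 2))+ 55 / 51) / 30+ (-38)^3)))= -13889466.75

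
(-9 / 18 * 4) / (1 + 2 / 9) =-18 / 11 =-1.64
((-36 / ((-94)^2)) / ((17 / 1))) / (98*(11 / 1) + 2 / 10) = -5 / 22494247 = -0.00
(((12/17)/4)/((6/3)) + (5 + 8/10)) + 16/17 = 1161/170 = 6.83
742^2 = 550564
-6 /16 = -0.38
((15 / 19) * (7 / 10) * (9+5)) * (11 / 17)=1617 / 323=5.01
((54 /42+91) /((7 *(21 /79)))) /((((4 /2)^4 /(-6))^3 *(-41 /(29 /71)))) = 6659937 /255609088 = 0.03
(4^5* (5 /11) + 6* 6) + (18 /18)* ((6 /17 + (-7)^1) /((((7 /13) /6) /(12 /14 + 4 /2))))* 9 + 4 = -12820240 /9163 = -1399.13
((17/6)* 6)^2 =289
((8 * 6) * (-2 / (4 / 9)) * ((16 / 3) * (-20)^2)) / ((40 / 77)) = -887040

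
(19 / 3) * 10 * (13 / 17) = 2470 / 51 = 48.43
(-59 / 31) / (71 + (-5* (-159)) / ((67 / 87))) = -3953 / 2291582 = -0.00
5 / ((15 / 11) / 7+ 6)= 385 / 477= 0.81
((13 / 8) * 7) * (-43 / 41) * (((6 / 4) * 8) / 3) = -3913 / 82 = -47.72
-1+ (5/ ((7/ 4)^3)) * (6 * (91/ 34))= 11647/ 833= 13.98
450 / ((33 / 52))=7800 / 11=709.09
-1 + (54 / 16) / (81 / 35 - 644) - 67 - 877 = -169790985 / 179672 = -945.01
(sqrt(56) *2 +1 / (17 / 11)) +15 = 4 *sqrt(14) +266 / 17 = 30.61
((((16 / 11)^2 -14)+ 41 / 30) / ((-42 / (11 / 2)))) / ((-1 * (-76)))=38179 / 2106720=0.02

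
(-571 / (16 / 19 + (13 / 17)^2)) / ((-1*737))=3135361 / 5774395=0.54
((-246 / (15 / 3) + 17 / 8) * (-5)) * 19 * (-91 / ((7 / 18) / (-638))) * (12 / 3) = 2670609942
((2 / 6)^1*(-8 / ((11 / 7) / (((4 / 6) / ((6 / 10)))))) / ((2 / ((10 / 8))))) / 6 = -175 / 891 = -0.20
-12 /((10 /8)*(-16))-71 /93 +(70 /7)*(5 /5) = 4574 /465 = 9.84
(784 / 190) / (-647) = -392 / 61465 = -0.01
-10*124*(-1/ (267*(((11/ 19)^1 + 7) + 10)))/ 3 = 11780/ 133767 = 0.09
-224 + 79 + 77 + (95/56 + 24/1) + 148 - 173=-3769/56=-67.30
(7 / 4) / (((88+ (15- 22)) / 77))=539 / 324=1.66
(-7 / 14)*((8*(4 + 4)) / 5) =-32 / 5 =-6.40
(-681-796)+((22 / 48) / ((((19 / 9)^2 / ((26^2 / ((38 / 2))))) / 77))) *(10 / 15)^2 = -9271885 / 6859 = -1351.78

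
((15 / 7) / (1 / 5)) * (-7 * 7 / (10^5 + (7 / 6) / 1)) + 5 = 2996885 / 600007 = 4.99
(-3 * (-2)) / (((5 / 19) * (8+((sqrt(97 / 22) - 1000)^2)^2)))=323700627219200 * sqrt(2134) / 78083956202357283613042794987+8901963491412264152 / 390419781011786418065213974935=0.00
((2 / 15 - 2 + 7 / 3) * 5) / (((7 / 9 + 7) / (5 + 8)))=39 / 10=3.90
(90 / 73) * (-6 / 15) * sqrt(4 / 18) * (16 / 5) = -192 * sqrt(2) / 365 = -0.74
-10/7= -1.43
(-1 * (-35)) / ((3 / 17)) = 198.33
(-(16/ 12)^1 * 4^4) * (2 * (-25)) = 17066.67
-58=-58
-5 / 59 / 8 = -5 / 472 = -0.01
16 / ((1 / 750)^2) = 9000000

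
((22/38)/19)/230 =11/83030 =0.00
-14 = -14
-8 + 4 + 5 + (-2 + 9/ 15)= -2/ 5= -0.40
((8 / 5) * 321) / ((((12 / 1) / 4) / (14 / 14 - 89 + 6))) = -70192 / 5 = -14038.40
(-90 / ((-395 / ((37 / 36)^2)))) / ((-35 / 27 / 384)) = -71.30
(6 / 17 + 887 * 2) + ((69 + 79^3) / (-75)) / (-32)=20194109 / 10200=1979.81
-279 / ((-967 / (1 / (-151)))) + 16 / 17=2331529 / 2482289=0.94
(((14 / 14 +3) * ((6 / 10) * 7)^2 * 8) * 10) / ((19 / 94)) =2653056 / 95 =27926.91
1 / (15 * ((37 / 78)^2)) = 2028 / 6845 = 0.30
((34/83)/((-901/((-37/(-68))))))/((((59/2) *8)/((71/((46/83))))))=-2627/19562512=-0.00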